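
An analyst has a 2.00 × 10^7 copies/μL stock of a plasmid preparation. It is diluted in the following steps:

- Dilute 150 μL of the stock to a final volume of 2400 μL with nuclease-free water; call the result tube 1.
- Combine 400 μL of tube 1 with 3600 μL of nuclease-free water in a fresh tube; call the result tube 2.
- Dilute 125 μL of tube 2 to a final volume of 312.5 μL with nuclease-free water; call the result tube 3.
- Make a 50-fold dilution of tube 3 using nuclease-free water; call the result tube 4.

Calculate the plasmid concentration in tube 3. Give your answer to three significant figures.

5.00 × 10^4 copies/μL

Step 1: 150 μL brought to 2400 μL → factor 2400/150 = 16
Step 2: 400 μL + 3600 μL = 4000 μL total → factor 4000/400 = 10
Step 3: 125 μL brought to 312.5 μL → factor 312.5/125 = 2.5
Dilution factor through tube 3 = 16 × 10 × 2.5 = 400
[tube 3] = 2.00 × 10^7 copies/μL / 400 = 5.00 × 10^4 copies/μL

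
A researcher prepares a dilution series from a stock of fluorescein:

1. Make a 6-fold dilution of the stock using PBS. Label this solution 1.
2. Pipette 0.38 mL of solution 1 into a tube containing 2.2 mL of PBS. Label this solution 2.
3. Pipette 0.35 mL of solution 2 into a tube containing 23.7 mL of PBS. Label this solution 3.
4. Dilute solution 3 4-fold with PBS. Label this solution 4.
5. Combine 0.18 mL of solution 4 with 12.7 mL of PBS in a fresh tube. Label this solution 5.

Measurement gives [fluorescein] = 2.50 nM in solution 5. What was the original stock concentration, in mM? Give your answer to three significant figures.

2.00 mM

Step 1: 6-fold → factor 6
Step 2: 0.38 mL + 2.2 mL = 2.58 mL total → factor 2.58/0.38 = 6.7895
Step 3: 0.35 mL + 23.7 mL = 24.05 mL total → factor 24.05/0.35 = 68.714
Step 4: 4-fold → factor 4
Step 5: 0.18 mL + 12.7 mL = 12.88 mL total → factor 12.88/0.18 = 71.556
Overall dilution factor = 6 × 6.7895 × 68.714 × 4 × 71.556 = 8.0119 × 10^5
Stock = 2.50 nM × 8.0119 × 10^5 = 2.003 × 10^6 nM = 2.00 mM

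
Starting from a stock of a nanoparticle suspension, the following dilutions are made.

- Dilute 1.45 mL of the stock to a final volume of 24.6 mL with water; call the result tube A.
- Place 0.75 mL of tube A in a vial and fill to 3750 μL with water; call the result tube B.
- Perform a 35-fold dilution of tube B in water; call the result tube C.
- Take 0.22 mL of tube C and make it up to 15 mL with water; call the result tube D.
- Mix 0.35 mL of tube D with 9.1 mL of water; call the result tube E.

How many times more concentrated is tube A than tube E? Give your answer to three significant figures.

Step 1: 1.45 mL brought to 24.6 mL → factor 24.6/1.45 = 16.966
Step 2: 0.75 mL brought to 3750 μL → factor 3.75/0.75 = 5
Step 3: 35-fold → factor 35
Step 4: 0.22 mL brought to 15 mL → factor 15/0.22 = 68.182
Step 5: 0.35 mL + 9.1 mL = 9.45 mL total → factor 9.45/0.35 = 27
Dilution factor to tube A = 16.966; to tube E = 5.4656 × 10^6
[tube A]/[tube E] = (factor to tube E)/(factor to tube A) = 5.4656 × 10^6/16.966 = 3.22 × 10^5

3.22 × 10^5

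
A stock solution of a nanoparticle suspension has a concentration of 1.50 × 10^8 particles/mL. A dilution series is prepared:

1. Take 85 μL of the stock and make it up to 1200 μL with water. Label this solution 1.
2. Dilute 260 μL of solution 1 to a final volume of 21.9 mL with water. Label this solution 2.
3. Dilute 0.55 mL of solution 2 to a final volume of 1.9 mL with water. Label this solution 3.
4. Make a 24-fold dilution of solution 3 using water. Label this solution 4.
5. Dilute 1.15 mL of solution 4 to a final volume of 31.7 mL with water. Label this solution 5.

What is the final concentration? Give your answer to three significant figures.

Step 1: 85 μL brought to 1200 μL → factor 1200/85 = 14.118
Step 2: 260 μL brought to 21.9 mL → factor 21900/260 = 84.231
Step 3: 0.55 mL brought to 1.9 mL → factor 1.9/0.55 = 3.4545
Step 4: 24-fold → factor 24
Step 5: 1.15 mL brought to 31.7 mL → factor 31.7/1.15 = 27.565
Overall dilution factor = 14.118 × 84.231 × 3.4545 × 24 × 27.565 = 2.7177 × 10^6
Final = 1.50 × 10^8 particles/mL / 2.7177 × 10^6 = 55.2 particles/mL

55.2 particles/mL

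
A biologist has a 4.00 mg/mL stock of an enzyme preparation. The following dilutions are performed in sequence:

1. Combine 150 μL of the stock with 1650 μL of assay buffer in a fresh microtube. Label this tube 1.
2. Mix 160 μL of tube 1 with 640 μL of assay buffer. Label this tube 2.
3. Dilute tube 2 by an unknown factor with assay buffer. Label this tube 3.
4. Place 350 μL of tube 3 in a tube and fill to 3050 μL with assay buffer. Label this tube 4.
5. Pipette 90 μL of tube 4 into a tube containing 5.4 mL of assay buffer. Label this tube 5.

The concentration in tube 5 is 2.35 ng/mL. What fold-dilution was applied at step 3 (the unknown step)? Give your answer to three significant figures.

53.4-fold

Step 1: 150 μL + 1650 μL = 1800 μL total → factor 1800/150 = 12
Step 2: 160 μL + 640 μL = 800 μL total → factor 800/160 = 5
Step 3: unknown factor x
Step 4: 350 μL brought to 3050 μL → factor 3050/350 = 8.7143
Step 5: 90 μL + 5.4 mL = 5490 μL total → factor 5490/90 = 61
Product of known-step factors = 31894
Overall factor = 4.00 mg/mL / (2.35 ng/mL) = 1.7021 × 10^6
x = 1.7021 × 10^6 / 31894 = 53.4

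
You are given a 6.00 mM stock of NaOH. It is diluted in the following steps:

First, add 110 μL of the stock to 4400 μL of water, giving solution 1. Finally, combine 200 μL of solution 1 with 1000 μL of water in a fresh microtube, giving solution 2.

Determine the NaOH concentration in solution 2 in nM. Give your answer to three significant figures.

2.44 × 10^4 nM

Step 1: 110 μL + 4400 μL = 4510 μL total → factor 4510/110 = 41
Step 2: 200 μL + 1000 μL = 1200 μL total → factor 1200/200 = 6
Overall dilution factor = 41 × 6 = 246
Final = 6.00 mM / 246 = 0.02439 mM = 2.44 × 10^4 nM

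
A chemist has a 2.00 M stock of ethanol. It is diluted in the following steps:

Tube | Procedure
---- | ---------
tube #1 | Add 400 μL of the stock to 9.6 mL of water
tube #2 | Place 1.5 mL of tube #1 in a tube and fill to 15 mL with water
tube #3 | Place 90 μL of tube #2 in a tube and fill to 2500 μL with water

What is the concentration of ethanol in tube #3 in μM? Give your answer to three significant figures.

Step 1: 400 μL + 9.6 mL = 10000 μL total → factor 10000/400 = 25
Step 2: 1.5 mL brought to 15 mL → factor 15/1.5 = 10
Step 3: 90 μL brought to 2500 μL → factor 2500/90 = 27.778
Overall dilution factor = 25 × 10 × 27.778 = 6944.4
Final = 2.00 M / 6944.4 = 0.0002880 M = 288 μM

288 μM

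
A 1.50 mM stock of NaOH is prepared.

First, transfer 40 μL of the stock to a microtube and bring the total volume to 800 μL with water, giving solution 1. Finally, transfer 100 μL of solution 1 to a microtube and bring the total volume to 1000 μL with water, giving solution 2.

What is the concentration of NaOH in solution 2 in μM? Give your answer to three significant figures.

Step 1: 40 μL brought to 800 μL → factor 800/40 = 20
Step 2: 100 μL brought to 1000 μL → factor 1000/100 = 10
Overall dilution factor = 20 × 10 = 200
Final = 1.50 mM / 200 = 0.007500 mM = 7.50 μM

7.50 μM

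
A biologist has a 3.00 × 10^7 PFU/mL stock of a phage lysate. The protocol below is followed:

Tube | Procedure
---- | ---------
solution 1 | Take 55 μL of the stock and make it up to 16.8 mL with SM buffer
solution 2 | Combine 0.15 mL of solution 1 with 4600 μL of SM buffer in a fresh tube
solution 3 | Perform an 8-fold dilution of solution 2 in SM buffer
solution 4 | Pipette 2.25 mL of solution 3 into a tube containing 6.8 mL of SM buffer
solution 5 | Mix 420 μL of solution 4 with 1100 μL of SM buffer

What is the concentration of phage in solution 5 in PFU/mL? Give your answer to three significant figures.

Step 1: 55 μL brought to 16.8 mL → factor 16800/55 = 305.45
Step 2: 0.15 mL + 4600 μL = 4.75 mL total → factor 4.75/0.15 = 31.667
Step 3: 8-fold → factor 8
Step 4: 2.25 mL + 6.8 mL = 9.05 mL total → factor 9.05/2.25 = 4.0222
Step 5: 420 μL + 1100 μL = 1520 μL total → factor 1520/420 = 3.619
Overall dilution factor = 305.45 × 31.667 × 8 × 4.0222 × 3.619 = 1.1264 × 10^6
Final = 3.00 × 10^7 PFU/mL / 1.1264 × 10^6 = 26.6 PFU/mL

26.6 PFU/mL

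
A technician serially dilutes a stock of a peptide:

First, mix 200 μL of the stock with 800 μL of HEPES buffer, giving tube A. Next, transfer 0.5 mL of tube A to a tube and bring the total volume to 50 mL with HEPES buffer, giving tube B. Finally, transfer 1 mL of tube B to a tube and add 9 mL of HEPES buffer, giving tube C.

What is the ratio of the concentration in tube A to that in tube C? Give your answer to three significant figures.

Step 1: 200 μL + 800 μL = 1000 μL total → factor 1000/200 = 5
Step 2: 0.5 mL brought to 50 mL → factor 50/0.5 = 100
Step 3: 1 mL + 9 mL = 10 mL total → factor 10/1 = 10
Dilution factor to tube A = 5; to tube C = 5000
[tube A]/[tube C] = (factor to tube C)/(factor to tube A) = 5000/5 = 1.00 × 10^3

1.00 × 10^3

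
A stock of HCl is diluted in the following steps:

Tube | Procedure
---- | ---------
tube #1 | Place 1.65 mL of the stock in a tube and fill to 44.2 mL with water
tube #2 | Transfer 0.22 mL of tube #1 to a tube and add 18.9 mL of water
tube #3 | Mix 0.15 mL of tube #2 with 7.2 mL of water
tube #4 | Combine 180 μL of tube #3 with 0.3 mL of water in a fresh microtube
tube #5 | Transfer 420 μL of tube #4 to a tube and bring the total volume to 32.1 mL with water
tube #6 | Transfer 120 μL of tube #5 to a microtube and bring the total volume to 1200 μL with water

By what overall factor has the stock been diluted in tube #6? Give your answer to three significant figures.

Step 1: 1.65 mL brought to 44.2 mL → factor 44.2/1.65 = 26.788
Step 2: 0.22 mL + 18.9 mL = 19.12 mL total → factor 19.12/0.22 = 86.909
Step 3: 0.15 mL + 7.2 mL = 7.35 mL total → factor 7.35/0.15 = 49
Step 4: 180 μL + 0.3 mL = 480 μL total → factor 480/180 = 2.6667
Step 5: 420 μL brought to 32.1 mL → factor 32100/420 = 76.429
Step 6: 120 μL brought to 1200 μL → factor 1200/120 = 10
Overall dilution factor = 26.788 × 86.909 × 49 × 2.6667 × 76.429 × 10 = 2.325 × 10^8

2.33 × 10^8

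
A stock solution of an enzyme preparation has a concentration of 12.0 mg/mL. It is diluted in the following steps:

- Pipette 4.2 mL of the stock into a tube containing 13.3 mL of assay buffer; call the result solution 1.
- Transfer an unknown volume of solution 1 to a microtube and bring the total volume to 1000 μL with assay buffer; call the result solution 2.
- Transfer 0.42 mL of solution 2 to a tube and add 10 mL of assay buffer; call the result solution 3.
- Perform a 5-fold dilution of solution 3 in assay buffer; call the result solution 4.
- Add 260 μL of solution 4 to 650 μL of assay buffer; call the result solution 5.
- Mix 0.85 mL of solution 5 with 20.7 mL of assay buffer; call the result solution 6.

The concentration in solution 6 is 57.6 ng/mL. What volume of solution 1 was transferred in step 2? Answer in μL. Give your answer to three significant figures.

220 μL

Step 1: 4.2 mL + 13.3 mL = 17.5 mL total → factor 17.5/4.2 = 4.1667
Step 2: v brought to 1000 μL → factor = 1000 μL/v
Step 3: 0.42 mL + 10 mL = 10.42 mL total → factor 10.42/0.42 = 24.81
Step 4: 5-fold → factor 5
Step 5: 260 μL + 650 μL = 910 μL total → factor 910/260 = 3.5
Step 6: 0.85 mL + 20.7 mL = 21.55 mL total → factor 21.55/0.85 = 25.353
Product of known-step factors = 45864
Overall factor = 12.0 mg/mL / (57.6 ng/mL) = 2.0833 × 10^5
Step-2 factor = 2.0833 × 10^5 / 45864 = 4.5424
v = 1000 μL / 4.5424 = 220 μL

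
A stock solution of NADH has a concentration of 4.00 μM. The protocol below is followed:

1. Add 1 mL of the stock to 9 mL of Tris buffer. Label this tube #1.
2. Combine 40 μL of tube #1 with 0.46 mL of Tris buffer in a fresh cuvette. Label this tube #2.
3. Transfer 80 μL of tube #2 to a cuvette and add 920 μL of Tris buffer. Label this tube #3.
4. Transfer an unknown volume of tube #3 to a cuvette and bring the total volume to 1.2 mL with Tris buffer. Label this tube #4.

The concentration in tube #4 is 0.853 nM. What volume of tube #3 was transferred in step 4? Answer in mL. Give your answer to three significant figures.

Step 1: 1 mL + 9 mL = 10 mL total → factor 10/1 = 10
Step 2: 40 μL + 0.46 mL = 500 μL total → factor 500/40 = 12.5
Step 3: 80 μL + 920 μL = 1000 μL total → factor 1000/80 = 12.5
Step 4: v brought to 1.2 mL → factor = 1.2 mL/v
Product of known-step factors = 1562.5
Overall factor = 4.00 μM / (0.853 nM) = 4689.3
Step-4 factor = 4689.3 / 1562.5 = 3.0012
v = 1.2 mL / 3.0012 = 0.400 mL

0.400 mL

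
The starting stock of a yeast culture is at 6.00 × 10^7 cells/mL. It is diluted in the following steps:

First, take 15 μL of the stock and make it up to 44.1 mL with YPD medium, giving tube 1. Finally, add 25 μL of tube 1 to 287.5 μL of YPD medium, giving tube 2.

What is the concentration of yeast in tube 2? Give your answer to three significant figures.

Step 1: 15 μL brought to 44.1 mL → factor 44100/15 = 2940
Step 2: 25 μL + 287.5 μL = 312.5 μL total → factor 312.5/25 = 12.5
Overall dilution factor = 2940 × 12.5 = 36750
Final = 6.00 × 10^7 cells/mL / 36750 = 1.63 × 10^3 cells/mL

1.63 × 10^3 cells/mL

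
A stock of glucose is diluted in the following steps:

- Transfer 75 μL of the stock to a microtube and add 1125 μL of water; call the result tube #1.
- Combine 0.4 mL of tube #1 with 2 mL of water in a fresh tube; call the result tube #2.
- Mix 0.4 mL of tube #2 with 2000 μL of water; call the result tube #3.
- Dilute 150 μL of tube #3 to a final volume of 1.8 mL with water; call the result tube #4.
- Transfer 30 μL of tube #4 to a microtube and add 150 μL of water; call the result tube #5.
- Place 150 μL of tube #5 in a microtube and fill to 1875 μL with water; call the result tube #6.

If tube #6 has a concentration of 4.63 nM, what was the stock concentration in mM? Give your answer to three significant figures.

Step 1: 75 μL + 1125 μL = 1200 μL total → factor 1200/75 = 16
Step 2: 0.4 mL + 2 mL = 2.4 mL total → factor 2.4/0.4 = 6
Step 3: 0.4 mL + 2000 μL = 2.4 mL total → factor 2.4/0.4 = 6
Step 4: 150 μL brought to 1.8 mL → factor 1800/150 = 12
Step 5: 30 μL + 150 μL = 180 μL total → factor 180/30 = 6
Step 6: 150 μL brought to 1875 μL → factor 1875/150 = 12.5
Overall dilution factor = 16 × 6 × 6 × 12 × 6 × 12.5 = 5.184 × 10^5
Stock = 4.63 nM × 5.184 × 10^5 = 2.400 × 10^6 nM = 2.40 mM

2.40 mM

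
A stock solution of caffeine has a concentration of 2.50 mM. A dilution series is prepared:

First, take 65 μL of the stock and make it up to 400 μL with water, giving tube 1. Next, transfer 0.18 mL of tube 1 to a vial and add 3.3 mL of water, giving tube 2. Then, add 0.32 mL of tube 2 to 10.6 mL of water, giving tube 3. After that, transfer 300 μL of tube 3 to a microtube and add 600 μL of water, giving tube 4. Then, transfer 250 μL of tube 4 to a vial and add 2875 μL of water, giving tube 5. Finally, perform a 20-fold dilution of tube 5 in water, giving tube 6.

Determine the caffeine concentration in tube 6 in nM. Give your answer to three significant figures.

Step 1: 65 μL brought to 400 μL → factor 400/65 = 6.1538
Step 2: 0.18 mL + 3.3 mL = 3.48 mL total → factor 3.48/0.18 = 19.333
Step 3: 0.32 mL + 10.6 mL = 10.92 mL total → factor 10.92/0.32 = 34.125
Step 4: 300 μL + 600 μL = 900 μL total → factor 900/300 = 3
Step 5: 250 μL + 2875 μL = 3125 μL total → factor 3125/250 = 12.5
Step 6: 20-fold → factor 20
Overall dilution factor = 6.1538 × 19.333 × 34.125 × 3 × 12.5 × 20 = 3.045 × 10^6
Final = 2.50 mM / 3.045 × 10^6 = 8.210 × 10^-7 mM = 0.821 nM

0.821 nM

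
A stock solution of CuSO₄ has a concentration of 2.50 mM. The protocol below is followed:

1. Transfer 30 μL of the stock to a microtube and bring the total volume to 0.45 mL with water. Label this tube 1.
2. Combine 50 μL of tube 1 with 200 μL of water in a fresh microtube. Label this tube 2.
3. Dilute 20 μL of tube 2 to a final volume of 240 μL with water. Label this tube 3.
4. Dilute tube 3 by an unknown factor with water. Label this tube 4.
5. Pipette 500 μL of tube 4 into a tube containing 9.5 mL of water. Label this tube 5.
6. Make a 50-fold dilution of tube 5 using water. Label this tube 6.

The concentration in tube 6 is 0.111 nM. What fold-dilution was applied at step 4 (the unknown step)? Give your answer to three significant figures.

Step 1: 30 μL brought to 0.45 mL → factor 450/30 = 15
Step 2: 50 μL + 200 μL = 250 μL total → factor 250/50 = 5
Step 3: 20 μL brought to 240 μL → factor 240/20 = 12
Step 4: unknown factor x
Step 5: 500 μL + 9.5 mL = 10000 μL total → factor 10000/500 = 20
Step 6: 50-fold → factor 50
Product of known-step factors = 9 × 10^5
Overall factor = 2.50 mM / (0.111 nM) = 2.2523 × 10^7
x = 2.2523 × 10^7 / 9 × 10^5 = 25.0

25.0-fold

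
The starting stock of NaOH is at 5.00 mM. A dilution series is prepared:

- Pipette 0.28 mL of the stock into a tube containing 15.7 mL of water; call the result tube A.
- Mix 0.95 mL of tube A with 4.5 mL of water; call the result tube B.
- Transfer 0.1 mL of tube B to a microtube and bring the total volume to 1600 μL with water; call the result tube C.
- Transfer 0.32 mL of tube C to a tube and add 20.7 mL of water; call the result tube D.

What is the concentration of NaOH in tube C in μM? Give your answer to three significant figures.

0.954 μM

Step 1: 0.28 mL + 15.7 mL = 15.98 mL total → factor 15.98/0.28 = 57.071
Step 2: 0.95 mL + 4.5 mL = 5.45 mL total → factor 5.45/0.95 = 5.7368
Step 3: 0.1 mL brought to 1600 μL → factor 1.6/0.1 = 16
Dilution factor through tube C = 57.071 × 5.7368 × 16 = 5238.6
[tube C] = 5.00 mM / 5238.6 = 0.0009545 mM = 0.954 μM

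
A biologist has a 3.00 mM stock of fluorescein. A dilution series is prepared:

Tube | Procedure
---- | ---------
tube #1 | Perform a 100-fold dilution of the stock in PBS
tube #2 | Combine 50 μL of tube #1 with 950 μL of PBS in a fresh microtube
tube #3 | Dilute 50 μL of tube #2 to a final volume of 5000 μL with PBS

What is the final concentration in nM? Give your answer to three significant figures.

15.0 nM

Step 1: 100-fold → factor 100
Step 2: 50 μL + 950 μL = 1000 μL total → factor 1000/50 = 20
Step 3: 50 μL brought to 5000 μL → factor 5000/50 = 100
Overall dilution factor = 100 × 20 × 100 = 2 × 10^5
Final = 3.00 mM / 2 × 10^5 = 1.500 × 10^-5 mM = 15.0 nM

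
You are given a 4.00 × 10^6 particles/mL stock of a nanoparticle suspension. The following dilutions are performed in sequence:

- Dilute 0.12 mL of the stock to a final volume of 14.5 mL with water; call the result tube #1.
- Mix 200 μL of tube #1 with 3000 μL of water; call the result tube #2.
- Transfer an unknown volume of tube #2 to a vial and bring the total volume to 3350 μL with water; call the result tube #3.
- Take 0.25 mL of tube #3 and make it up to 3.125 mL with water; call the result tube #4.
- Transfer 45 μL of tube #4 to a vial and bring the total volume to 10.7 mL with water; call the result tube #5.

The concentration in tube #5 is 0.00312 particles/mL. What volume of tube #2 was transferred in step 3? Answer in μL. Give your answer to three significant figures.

15.0 μL

Step 1: 0.12 mL brought to 14.5 mL → factor 14.5/0.12 = 120.83
Step 2: 200 μL + 3000 μL = 3200 μL total → factor 3200/200 = 16
Step 3: v brought to 3350 μL → factor = 3350 μL/v
Step 4: 0.25 mL brought to 3.125 mL → factor 3.125/0.25 = 12.5
Step 5: 45 μL brought to 10.7 mL → factor 10700/45 = 237.78
Product of known-step factors = 5.7463 × 10^6
Overall factor = 4.00 × 10^6 particles/mL / (0.00312 particles/mL) = 1.2821 × 10^9
Step-3 factor = 1.2821 × 10^9 / 5.7463 × 10^6 = 223.11
v = 3350 μL / 223.11 = 15.0 μL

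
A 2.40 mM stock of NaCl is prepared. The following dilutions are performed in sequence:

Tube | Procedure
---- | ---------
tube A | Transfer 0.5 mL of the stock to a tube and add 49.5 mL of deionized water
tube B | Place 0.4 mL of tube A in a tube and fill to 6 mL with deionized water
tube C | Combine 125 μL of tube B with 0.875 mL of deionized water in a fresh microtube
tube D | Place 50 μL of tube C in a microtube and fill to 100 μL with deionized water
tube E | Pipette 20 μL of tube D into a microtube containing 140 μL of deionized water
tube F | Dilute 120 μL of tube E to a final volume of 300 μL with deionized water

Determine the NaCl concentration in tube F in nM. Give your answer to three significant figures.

5.00 nM

Step 1: 0.5 mL + 49.5 mL = 50 mL total → factor 50/0.5 = 100
Step 2: 0.4 mL brought to 6 mL → factor 6/0.4 = 15
Step 3: 125 μL + 0.875 mL = 1000 μL total → factor 1000/125 = 8
Step 4: 50 μL brought to 100 μL → factor 100/50 = 2
Step 5: 20 μL + 140 μL = 160 μL total → factor 160/20 = 8
Step 6: 120 μL brought to 300 μL → factor 300/120 = 2.5
Overall dilution factor = 100 × 15 × 8 × 2 × 8 × 2.5 = 4.8 × 10^5
Final = 2.40 mM / 4.8 × 10^5 = 5.000 × 10^-6 mM = 5.00 nM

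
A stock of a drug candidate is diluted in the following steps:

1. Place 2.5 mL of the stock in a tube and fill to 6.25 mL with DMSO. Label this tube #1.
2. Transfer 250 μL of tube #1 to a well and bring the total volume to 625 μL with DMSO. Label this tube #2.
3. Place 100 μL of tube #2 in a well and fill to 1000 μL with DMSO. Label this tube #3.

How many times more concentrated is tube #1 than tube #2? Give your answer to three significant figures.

Step 1: 2.5 mL brought to 6.25 mL → factor 6.25/2.5 = 2.5
Step 2: 250 μL brought to 625 μL → factor 625/250 = 2.5
Dilution factor to tube #1 = 2.5; to tube #2 = 6.25
[tube #1]/[tube #2] = (factor to tube #2)/(factor to tube #1) = 6.25/2.5 = 2.50

2.50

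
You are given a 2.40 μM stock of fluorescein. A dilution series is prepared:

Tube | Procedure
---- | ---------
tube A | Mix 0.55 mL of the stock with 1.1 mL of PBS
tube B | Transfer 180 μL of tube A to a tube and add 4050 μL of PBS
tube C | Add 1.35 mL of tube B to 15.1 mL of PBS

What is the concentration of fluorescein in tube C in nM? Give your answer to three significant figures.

2.79 nM

Step 1: 0.55 mL + 1.1 mL = 1.65 mL total → factor 1.65/0.55 = 3
Step 2: 180 μL + 4050 μL = 4230 μL total → factor 4230/180 = 23.5
Step 3: 1.35 mL + 15.1 mL = 16.45 mL total → factor 16.45/1.35 = 12.185
Overall dilution factor = 3 × 23.5 × 12.185 = 859.06
Final = 2.40 μM / 859.06 = 0.002794 μM = 2.79 nM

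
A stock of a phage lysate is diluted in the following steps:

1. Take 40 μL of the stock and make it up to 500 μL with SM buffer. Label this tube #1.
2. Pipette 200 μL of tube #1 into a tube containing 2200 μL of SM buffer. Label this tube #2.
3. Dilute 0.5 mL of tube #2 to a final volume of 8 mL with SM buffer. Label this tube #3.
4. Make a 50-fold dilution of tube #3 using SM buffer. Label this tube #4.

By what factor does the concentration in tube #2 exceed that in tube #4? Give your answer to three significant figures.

Step 1: 40 μL brought to 500 μL → factor 500/40 = 12.5
Step 2: 200 μL + 2200 μL = 2400 μL total → factor 2400/200 = 12
Step 3: 0.5 mL brought to 8 mL → factor 8/0.5 = 16
Step 4: 50-fold → factor 50
Dilution factor to tube #2 = 150; to tube #4 = 1.2 × 10^5
[tube #2]/[tube #4] = (factor to tube #4)/(factor to tube #2) = 1.2 × 10^5/150 = 800

800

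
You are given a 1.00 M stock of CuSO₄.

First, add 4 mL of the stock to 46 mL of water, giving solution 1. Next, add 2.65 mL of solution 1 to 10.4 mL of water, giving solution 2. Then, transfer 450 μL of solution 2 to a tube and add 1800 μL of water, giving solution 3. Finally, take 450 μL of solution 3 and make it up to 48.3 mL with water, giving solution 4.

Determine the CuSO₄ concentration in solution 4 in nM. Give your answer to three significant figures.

Step 1: 4 mL + 46 mL = 50 mL total → factor 50/4 = 12.5
Step 2: 2.65 mL + 10.4 mL = 13.05 mL total → factor 13.05/2.65 = 4.9245
Step 3: 450 μL + 1800 μL = 2250 μL total → factor 2250/450 = 5
Step 4: 450 μL brought to 48.3 mL → factor 48300/450 = 107.33
Overall dilution factor = 12.5 × 4.9245 × 5 × 107.33 = 33035
Final = 1.00 M / 33035 = 3.027 × 10^-5 M = 3.03 × 10^4 nM

3.03 × 10^4 nM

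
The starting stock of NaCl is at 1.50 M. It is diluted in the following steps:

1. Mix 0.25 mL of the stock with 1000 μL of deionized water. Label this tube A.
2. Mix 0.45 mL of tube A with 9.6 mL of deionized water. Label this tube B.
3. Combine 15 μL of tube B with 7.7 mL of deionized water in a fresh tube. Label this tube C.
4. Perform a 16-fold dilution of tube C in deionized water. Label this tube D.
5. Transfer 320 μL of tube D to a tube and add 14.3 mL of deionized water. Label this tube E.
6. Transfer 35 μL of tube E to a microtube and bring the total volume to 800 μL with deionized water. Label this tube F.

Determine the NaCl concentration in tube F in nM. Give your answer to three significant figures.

Step 1: 0.25 mL + 1000 μL = 1.25 mL total → factor 1.25/0.25 = 5
Step 2: 0.45 mL + 9.6 mL = 10.05 mL total → factor 10.05/0.45 = 22.333
Step 3: 15 μL + 7.7 mL = 7715 μL total → factor 7715/15 = 514.33
Step 4: 16-fold → factor 16
Step 5: 320 μL + 14.3 mL = 14620 μL total → factor 14620/320 = 45.688
Step 6: 35 μL brought to 800 μL → factor 800/35 = 22.857
Overall dilution factor = 5 × 22.333 × 514.33 × 16 × 45.688 × 22.857 = 9.5964 × 10^8
Final = 1.50 M / 9.5964 × 10^8 = 1.563 × 10^-9 M = 1.56 nM

1.56 nM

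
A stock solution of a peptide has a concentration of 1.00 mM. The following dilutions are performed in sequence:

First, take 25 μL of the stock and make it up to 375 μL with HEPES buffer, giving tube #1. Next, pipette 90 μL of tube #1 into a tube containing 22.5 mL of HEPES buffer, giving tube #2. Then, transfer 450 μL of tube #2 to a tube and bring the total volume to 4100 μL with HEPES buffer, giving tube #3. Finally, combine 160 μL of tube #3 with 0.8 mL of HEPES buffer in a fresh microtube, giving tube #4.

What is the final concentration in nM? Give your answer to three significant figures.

4.86 nM

Step 1: 25 μL brought to 375 μL → factor 375/25 = 15
Step 2: 90 μL + 22.5 mL = 22590 μL total → factor 22590/90 = 251
Step 3: 450 μL brought to 4100 μL → factor 4100/450 = 9.1111
Step 4: 160 μL + 0.8 mL = 960 μL total → factor 960/160 = 6
Overall dilution factor = 15 × 251 × 9.1111 × 6 = 2.0582 × 10^5
Final = 1.00 mM / 2.0582 × 10^5 = 4.859 × 10^-6 mM = 4.86 nM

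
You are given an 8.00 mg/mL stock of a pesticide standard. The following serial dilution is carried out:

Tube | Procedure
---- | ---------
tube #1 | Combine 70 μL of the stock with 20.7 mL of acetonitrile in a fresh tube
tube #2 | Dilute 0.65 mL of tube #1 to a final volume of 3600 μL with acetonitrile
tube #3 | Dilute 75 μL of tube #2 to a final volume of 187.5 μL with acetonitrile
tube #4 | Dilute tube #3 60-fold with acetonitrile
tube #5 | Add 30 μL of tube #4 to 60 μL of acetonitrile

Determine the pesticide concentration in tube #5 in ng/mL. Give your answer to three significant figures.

Step 1: 70 μL + 20.7 mL = 20770 μL total → factor 20770/70 = 296.71
Step 2: 0.65 mL brought to 3600 μL → factor 3.6/0.65 = 5.5385
Step 3: 75 μL brought to 187.5 μL → factor 187.5/75 = 2.5
Step 4: 60-fold → factor 60
Step 5: 30 μL + 60 μL = 90 μL total → factor 90/30 = 3
Overall dilution factor = 296.71 × 5.5385 × 2.5 × 60 × 3 = 7.395 × 10^5
Final = 8.00 mg/mL / 7.395 × 10^5 = 1.082 × 10^-5 mg/mL = 10.8 ng/mL

10.8 ng/mL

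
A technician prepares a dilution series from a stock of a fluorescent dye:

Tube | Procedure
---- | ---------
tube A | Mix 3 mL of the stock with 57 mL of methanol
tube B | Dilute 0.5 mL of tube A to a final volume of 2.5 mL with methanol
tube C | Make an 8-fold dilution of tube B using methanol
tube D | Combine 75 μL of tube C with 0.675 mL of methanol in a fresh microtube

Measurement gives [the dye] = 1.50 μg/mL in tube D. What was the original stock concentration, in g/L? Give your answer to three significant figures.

Step 1: 3 mL + 57 mL = 60 mL total → factor 60/3 = 20
Step 2: 0.5 mL brought to 2.5 mL → factor 2.5/0.5 = 5
Step 3: 8-fold → factor 8
Step 4: 75 μL + 0.675 mL = 750 μL total → factor 750/75 = 10
Overall dilution factor = 20 × 5 × 8 × 10 = 8000
Stock = 1.50 μg/mL × 8000 = 1.200 × 10^4 μg/mL = 12.0 g/L

12.0 g/L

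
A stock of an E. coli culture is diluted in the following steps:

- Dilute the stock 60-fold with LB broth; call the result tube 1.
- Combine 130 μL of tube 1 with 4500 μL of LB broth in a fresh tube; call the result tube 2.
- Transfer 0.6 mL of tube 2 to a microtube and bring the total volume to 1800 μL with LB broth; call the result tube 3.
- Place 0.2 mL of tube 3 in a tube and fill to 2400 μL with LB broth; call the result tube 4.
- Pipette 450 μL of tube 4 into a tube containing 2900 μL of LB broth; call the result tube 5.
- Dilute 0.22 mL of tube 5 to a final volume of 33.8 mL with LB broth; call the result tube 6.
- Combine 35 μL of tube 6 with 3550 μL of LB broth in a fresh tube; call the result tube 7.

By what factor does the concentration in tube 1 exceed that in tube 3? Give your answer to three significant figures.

107

Step 1: 60-fold → factor 60
Step 2: 130 μL + 4500 μL = 4630 μL total → factor 4630/130 = 35.615
Step 3: 0.6 mL brought to 1800 μL → factor 1.8/0.6 = 3
Dilution factor to tube 1 = 60; to tube 3 = 6410.8
[tube 1]/[tube 3] = (factor to tube 3)/(factor to tube 1) = 6410.8/60 = 107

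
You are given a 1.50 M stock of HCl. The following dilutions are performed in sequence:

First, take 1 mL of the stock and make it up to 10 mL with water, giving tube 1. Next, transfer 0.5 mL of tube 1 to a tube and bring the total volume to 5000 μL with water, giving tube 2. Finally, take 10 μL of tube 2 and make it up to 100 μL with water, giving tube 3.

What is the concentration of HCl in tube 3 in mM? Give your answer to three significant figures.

Step 1: 1 mL brought to 10 mL → factor 10/1 = 10
Step 2: 0.5 mL brought to 5000 μL → factor 5/0.5 = 10
Step 3: 10 μL brought to 100 μL → factor 100/10 = 10
Overall dilution factor = 10 × 10 × 10 = 1000
Final = 1.50 M / 1000 = 0.001500 M = 1.50 mM

1.50 mM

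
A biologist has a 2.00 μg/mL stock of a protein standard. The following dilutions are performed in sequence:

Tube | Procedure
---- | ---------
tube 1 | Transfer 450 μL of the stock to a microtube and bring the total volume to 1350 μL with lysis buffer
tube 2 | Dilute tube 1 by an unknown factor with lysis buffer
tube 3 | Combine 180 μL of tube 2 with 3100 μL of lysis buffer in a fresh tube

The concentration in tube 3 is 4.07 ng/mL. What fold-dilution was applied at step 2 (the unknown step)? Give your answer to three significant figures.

8.99-fold

Step 1: 450 μL brought to 1350 μL → factor 1350/450 = 3
Step 2: unknown factor x
Step 3: 180 μL + 3100 μL = 3280 μL total → factor 3280/180 = 18.222
Product of known-step factors = 54.667
Overall factor = 2.00 μg/mL / (4.07 ng/mL) = 491.4
x = 491.4 / 54.667 = 8.99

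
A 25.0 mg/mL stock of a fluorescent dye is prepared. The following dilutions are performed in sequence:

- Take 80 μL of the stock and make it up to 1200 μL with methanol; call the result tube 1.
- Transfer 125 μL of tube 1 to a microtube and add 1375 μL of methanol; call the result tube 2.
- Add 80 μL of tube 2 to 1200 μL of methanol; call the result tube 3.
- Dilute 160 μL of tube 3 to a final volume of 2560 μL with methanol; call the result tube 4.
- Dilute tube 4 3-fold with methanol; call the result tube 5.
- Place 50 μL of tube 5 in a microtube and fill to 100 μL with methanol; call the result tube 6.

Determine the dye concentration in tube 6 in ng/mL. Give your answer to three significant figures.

Step 1: 80 μL brought to 1200 μL → factor 1200/80 = 15
Step 2: 125 μL + 1375 μL = 1500 μL total → factor 1500/125 = 12
Step 3: 80 μL + 1200 μL = 1280 μL total → factor 1280/80 = 16
Step 4: 160 μL brought to 2560 μL → factor 2560/160 = 16
Step 5: 3-fold → factor 3
Step 6: 50 μL brought to 100 μL → factor 100/50 = 2
Overall dilution factor = 15 × 12 × 16 × 16 × 3 × 2 = 2.7648 × 10^5
Final = 25.0 mg/mL / 2.7648 × 10^5 = 9.042 × 10^-5 mg/mL = 90.4 ng/mL

90.4 ng/mL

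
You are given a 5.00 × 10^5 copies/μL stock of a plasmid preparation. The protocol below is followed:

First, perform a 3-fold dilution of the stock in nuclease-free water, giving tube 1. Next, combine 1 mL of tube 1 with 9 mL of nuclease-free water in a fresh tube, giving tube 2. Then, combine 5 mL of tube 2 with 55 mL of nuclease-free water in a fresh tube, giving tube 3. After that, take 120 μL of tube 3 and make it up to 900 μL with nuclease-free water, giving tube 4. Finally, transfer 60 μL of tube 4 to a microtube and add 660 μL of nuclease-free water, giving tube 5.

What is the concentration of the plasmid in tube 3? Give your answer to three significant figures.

1.39 × 10^3 copies/μL

Step 1: 3-fold → factor 3
Step 2: 1 mL + 9 mL = 10 mL total → factor 10/1 = 10
Step 3: 5 mL + 55 mL = 60 mL total → factor 60/5 = 12
Dilution factor through tube 3 = 3 × 10 × 12 = 360
[tube 3] = 5.00 × 10^5 copies/μL / 360 = 1.39 × 10^3 copies/μL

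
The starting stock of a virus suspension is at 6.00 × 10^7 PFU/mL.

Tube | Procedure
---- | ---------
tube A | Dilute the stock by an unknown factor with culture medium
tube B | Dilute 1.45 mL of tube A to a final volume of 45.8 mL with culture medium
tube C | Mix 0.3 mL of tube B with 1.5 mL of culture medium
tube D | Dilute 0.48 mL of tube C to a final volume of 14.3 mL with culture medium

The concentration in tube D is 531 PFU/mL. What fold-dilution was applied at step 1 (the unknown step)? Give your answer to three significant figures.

20.0-fold

Step 1: unknown factor x
Step 2: 1.45 mL brought to 45.8 mL → factor 45.8/1.45 = 31.586
Step 3: 0.3 mL + 1.5 mL = 1.8 mL total → factor 1.8/0.3 = 6
Step 4: 0.48 mL brought to 14.3 mL → factor 14.3/0.48 = 29.792
Product of known-step factors = 5646
Overall factor = 6.00 × 10^7 PFU/mL / (531 PFU/mL) = 1.1299 × 10^5
x = 1.1299 × 10^5 / 5646 = 20.0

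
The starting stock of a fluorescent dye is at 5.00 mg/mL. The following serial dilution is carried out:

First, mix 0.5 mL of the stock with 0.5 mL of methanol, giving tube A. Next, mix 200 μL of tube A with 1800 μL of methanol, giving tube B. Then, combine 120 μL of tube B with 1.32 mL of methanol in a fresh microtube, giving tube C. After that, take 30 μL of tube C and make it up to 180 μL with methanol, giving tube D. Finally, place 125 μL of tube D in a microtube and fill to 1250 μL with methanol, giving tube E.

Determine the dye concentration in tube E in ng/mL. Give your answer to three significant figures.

347 ng/mL

Step 1: 0.5 mL + 0.5 mL = 1 mL total → factor 1/0.5 = 2
Step 2: 200 μL + 1800 μL = 2000 μL total → factor 2000/200 = 10
Step 3: 120 μL + 1.32 mL = 1440 μL total → factor 1440/120 = 12
Step 4: 30 μL brought to 180 μL → factor 180/30 = 6
Step 5: 125 μL brought to 1250 μL → factor 1250/125 = 10
Overall dilution factor = 2 × 10 × 12 × 6 × 10 = 14400
Final = 5.00 mg/mL / 14400 = 0.0003472 mg/mL = 347 ng/mL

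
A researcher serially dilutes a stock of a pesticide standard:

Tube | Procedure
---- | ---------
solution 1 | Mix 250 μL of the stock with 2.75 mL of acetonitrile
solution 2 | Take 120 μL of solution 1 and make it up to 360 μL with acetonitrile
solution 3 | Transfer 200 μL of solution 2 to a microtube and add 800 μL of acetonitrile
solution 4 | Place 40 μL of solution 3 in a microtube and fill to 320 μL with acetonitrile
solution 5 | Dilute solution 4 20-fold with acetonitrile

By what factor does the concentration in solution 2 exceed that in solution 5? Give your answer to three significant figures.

800

Step 1: 250 μL + 2.75 mL = 3000 μL total → factor 3000/250 = 12
Step 2: 120 μL brought to 360 μL → factor 360/120 = 3
Step 3: 200 μL + 800 μL = 1000 μL total → factor 1000/200 = 5
Step 4: 40 μL brought to 320 μL → factor 320/40 = 8
Step 5: 20-fold → factor 20
Dilution factor to solution 2 = 36; to solution 5 = 28800
[solution 2]/[solution 5] = (factor to solution 5)/(factor to solution 2) = 28800/36 = 800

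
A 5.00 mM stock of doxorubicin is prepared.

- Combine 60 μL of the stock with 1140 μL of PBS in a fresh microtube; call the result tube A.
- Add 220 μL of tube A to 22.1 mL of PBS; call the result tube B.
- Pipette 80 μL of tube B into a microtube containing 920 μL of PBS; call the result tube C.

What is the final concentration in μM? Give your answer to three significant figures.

Step 1: 60 μL + 1140 μL = 1200 μL total → factor 1200/60 = 20
Step 2: 220 μL + 22.1 mL = 22320 μL total → factor 22320/220 = 101.45
Step 3: 80 μL + 920 μL = 1000 μL total → factor 1000/80 = 12.5
Overall dilution factor = 20 × 101.45 × 12.5 = 25364
Final = 5.00 mM / 25364 = 0.0001971 mM = 0.197 μM

0.197 μM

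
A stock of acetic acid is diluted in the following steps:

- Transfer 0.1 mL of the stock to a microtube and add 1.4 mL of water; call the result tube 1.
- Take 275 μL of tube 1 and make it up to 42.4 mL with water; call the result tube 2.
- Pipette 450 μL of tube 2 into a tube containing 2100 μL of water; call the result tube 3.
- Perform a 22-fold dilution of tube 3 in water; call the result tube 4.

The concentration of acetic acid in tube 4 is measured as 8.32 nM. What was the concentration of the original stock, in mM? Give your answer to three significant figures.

Step 1: 0.1 mL + 1.4 mL = 1.5 mL total → factor 1.5/0.1 = 15
Step 2: 275 μL brought to 42.4 mL → factor 42400/275 = 154.18
Step 3: 450 μL + 2100 μL = 2550 μL total → factor 2550/450 = 5.6667
Step 4: 22-fold → factor 22
Overall dilution factor = 15 × 154.18 × 5.6667 × 22 = 2.8832 × 10^5
Stock = 8.32 nM × 2.8832 × 10^5 = 2.399 × 10^6 nM = 2.40 mM

2.40 mM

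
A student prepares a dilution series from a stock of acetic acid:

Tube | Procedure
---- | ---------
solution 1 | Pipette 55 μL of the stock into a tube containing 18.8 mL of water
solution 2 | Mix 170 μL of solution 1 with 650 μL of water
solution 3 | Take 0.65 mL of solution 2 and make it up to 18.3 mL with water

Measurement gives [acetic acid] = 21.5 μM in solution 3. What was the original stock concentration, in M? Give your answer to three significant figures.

Step 1: 55 μL + 18.8 mL = 18855 μL total → factor 18855/55 = 342.82
Step 2: 170 μL + 650 μL = 820 μL total → factor 820/170 = 4.8235
Step 3: 0.65 mL brought to 18.3 mL → factor 18.3/0.65 = 28.154
Overall dilution factor = 342.82 × 4.8235 × 28.154 = 46555
Stock = 21.5 μM × 46555 = 1.001 × 10^6 μM = 1.00 M

1.00 M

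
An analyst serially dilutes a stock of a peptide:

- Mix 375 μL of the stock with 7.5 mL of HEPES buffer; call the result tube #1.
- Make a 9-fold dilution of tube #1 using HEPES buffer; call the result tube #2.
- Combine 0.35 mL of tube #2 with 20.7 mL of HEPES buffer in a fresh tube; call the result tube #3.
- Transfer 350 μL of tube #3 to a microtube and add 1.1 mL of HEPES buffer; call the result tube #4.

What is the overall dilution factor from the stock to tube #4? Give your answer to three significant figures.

4.71 × 10^4

Step 1: 375 μL + 7.5 mL = 7875 μL total → factor 7875/375 = 21
Step 2: 9-fold → factor 9
Step 3: 0.35 mL + 20.7 mL = 21.05 mL total → factor 21.05/0.35 = 60.143
Step 4: 350 μL + 1.1 mL = 1450 μL total → factor 1450/350 = 4.1429
Overall dilution factor = 21 × 9 × 60.143 × 4.1429 = 47092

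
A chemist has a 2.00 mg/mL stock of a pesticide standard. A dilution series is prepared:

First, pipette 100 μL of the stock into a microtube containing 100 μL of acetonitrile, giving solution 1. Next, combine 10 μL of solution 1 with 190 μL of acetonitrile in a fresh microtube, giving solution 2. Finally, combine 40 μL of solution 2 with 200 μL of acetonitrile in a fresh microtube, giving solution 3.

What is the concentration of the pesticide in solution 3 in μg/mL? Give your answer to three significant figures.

8.33 μg/mL

Step 1: 100 μL + 100 μL = 200 μL total → factor 200/100 = 2
Step 2: 10 μL + 190 μL = 200 μL total → factor 200/10 = 20
Step 3: 40 μL + 200 μL = 240 μL total → factor 240/40 = 6
Overall dilution factor = 2 × 20 × 6 = 240
Final = 2.00 mg/mL / 240 = 0.008333 mg/mL = 8.33 μg/mL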